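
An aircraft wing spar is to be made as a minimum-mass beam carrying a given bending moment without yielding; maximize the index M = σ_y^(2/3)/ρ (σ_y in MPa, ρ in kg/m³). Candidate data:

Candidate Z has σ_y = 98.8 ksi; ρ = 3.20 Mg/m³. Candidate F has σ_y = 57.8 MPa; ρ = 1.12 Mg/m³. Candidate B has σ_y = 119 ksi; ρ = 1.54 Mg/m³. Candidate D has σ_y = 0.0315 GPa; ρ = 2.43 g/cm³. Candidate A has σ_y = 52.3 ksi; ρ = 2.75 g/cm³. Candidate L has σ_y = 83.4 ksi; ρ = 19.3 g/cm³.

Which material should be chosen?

candidate B

In SI units:
  candidate Z: σ_y = 681.2 MPa, ρ = 3200 kg/m³
  candidate F: σ_y = 57.80 MPa, ρ = 1120 kg/m³
  candidate B: σ_y = 820.5 MPa, ρ = 1540 kg/m³
  candidate D: σ_y = 31.50 MPa, ρ = 2430 kg/m³
  candidate A: σ_y = 360.6 MPa, ρ = 2750 kg/m³
  candidate L: σ_y = 575.0 MPa, ρ = 19300 kg/m³
  candidate B: M = 56.9×10⁻³
  candidate Z: M = 24.2×10⁻³
  candidate A: M = 18.4×10⁻³
  candidate F: M = 13.3×10⁻³
  candidate D: M = 4.10×10⁻³
  candidate L: M = 3.58×10⁻³
Highest index: candidate B.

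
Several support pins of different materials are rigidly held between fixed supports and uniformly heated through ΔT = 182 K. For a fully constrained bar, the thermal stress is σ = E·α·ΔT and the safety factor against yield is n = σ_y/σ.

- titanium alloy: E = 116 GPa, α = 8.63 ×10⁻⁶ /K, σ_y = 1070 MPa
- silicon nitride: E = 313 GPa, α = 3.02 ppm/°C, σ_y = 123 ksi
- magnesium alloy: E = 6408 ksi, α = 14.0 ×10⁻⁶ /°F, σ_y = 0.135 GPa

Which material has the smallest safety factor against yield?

In consistent units (E in GPa, α in ×10⁻⁶/K, σ_y in MPa):
  titanium alloy: E = 116.0, α = 8.63, σ_y = 1070 → σ = 182 MPa, n = 5.87
  silicon nitride: E = 313.0, α = 3.02, σ_y = 848.1 → σ = 172 MPa, n = 4.93
  magnesium alloy: E = 44.18, α = 25.2, σ_y = 135.0 → σ = 203 MPa, n = 0.666
Magnesium alloy has the lowest safety factor, n = 0.666.

magnesium alloy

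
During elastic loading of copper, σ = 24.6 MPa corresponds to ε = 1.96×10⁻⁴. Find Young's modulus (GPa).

126 GPa

E = σ/ε = 24.6 MPa / 1.96×10⁻⁴ = 125500 MPa = 126 GPa.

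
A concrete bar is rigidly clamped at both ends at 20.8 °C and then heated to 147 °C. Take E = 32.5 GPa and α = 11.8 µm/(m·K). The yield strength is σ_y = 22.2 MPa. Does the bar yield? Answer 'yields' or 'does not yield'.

yields

ΔT = 126.2 K. Constrained thermal stress σ = E·α·ΔT = 32.50×10³ MPa × 11.8×10⁻⁶ × 126.2 = 48.4 MPa (compressive).
Compare to σ_y = 22.2 MPa: σ ≥ σ_y, so it yields.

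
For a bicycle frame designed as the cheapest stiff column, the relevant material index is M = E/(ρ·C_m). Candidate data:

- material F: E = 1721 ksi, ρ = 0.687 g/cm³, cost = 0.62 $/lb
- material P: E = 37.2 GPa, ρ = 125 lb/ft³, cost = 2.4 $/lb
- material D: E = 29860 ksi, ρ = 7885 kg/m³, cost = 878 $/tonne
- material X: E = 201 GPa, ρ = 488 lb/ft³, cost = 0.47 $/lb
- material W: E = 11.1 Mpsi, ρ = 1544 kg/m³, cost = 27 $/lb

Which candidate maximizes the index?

material D

After converting to SI:
  material F: E = 11.87 GPa, ρ = 687.0 kg/m³, cost = 1.367 $/kg
  material P: E = 37.20 GPa, ρ = 2002 kg/m³, cost = 5.291 $/kg
  material D: E = 205.9 GPa, ρ = 7885 kg/m³, cost = 0.8780 $/kg
  material X: E = 201.0 GPa, ρ = 7817 kg/m³, cost = 1.036 $/kg
  material W: E = 76.53 GPa, ρ = 1544 kg/m³, cost = 59.52 $/kg
  material D: M = 29.7 MN·m per $
  material X: M = 24.8 MN·m per $
  material F: M = 12.6 MN·m per $
  material P: M = 3.51 MN·m per $
  material W: M = 0.833 MN·m per $
Material D has the largest M.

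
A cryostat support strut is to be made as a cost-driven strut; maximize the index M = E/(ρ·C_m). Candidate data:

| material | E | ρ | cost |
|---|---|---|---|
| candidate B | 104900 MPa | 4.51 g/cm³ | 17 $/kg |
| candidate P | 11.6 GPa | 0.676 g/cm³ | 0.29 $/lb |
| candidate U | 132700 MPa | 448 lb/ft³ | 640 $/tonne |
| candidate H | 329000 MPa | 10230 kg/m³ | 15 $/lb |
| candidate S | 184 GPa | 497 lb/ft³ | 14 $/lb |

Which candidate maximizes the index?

In SI units:
  candidate B: E = 104.9 GPa, ρ = 4510 kg/m³, cost = 17.00 $/kg
  candidate P: E = 11.60 GPa, ρ = 676.0 kg/m³, cost = 0.6393 $/kg
  candidate U: E = 132.7 GPa, ρ = 7176 kg/m³, cost = 0.6400 $/kg
  candidate H: E = 329.0 GPa, ρ = 10230 kg/m³, cost = 33.07 $/kg
  candidate S: E = 184.0 GPa, ρ = 7961 kg/m³, cost = 30.86 $/kg
  candidate U: M = 28.9 MN·m per $
  candidate P: M = 26.8 MN·m per $
  candidate B: M = 1.37 MN·m per $
  candidate H: M = 0.973 MN·m per $
  candidate S: M = 0.749 MN·m per $
Candidate U has the largest M.

candidate U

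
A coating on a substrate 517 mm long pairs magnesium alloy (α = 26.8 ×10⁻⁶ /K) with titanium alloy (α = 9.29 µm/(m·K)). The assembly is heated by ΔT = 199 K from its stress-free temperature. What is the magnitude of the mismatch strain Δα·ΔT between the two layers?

3.48×10⁻³

Δα = |26.8 − 9.29|×10⁻⁶/K = 17.5×10⁻⁶/K.
Mismatch strain = Δα·ΔT = 17.5×10⁻⁶ × 199.0 = 3.48×10⁻³.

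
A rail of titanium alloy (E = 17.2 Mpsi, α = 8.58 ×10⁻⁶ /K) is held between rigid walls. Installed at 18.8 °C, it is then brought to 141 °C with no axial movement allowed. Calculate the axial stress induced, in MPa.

E = 17.2 Mpsi = 118.6 GPa.
ΔT = 122.2 K. Constrained thermal stress σ = E·α·ΔT = 118.6×10³ MPa × 8.58×10⁻⁶ × 122.2 = 124 MPa (compressive).

124 MPa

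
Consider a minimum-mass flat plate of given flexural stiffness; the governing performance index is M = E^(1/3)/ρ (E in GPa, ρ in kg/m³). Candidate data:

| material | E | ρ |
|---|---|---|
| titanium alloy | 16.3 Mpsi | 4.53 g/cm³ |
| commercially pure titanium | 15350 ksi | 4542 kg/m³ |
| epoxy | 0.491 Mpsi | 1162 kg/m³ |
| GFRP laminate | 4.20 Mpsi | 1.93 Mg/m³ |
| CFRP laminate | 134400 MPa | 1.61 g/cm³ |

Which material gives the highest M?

In SI units:
  titanium alloy: E = 112.4 GPa, ρ = 4530 kg/m³
  commercially pure titanium: E = 105.8 GPa, ρ = 4542 kg/m³
  epoxy: E = 3.385 GPa, ρ = 1162 kg/m³
  GFRP laminate: E = 28.96 GPa, ρ = 1930 kg/m³
  CFRP laminate: E = 134.4 GPa, ρ = 1610 kg/m³
  CFRP laminate: M = 3.18×10⁻³
  GFRP laminate: M = 1.59×10⁻³
  epoxy: M = 1.29×10⁻³
  titanium alloy: M = 1.07×10⁻³
  commercially pure titanium: M = 1.04×10⁻³
CFRP laminate has the largest M.

CFRP laminate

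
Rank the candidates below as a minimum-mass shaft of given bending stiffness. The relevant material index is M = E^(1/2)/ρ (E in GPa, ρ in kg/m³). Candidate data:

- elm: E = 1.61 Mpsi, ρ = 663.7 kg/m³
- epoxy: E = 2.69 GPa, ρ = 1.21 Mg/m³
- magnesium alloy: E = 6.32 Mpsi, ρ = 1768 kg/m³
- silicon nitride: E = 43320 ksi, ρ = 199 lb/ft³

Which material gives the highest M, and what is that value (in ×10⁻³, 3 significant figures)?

Normalizing units and computing the index:
  elm: E = 11.10 GPa, ρ = 663.7 kg/m³
  epoxy: E = 2.690 GPa, ρ = 1210 kg/m³
  magnesium alloy: E = 43.57 GPa, ρ = 1768 kg/m³
  silicon nitride: E = 298.7 GPa, ρ = 3188 kg/m³
  silicon nitride: M = 5.42×10⁻³
  elm: M = 5.02×10⁻³
  magnesium alloy: M = 3.73×10⁻³
  epoxy: M = 1.36×10⁻³
The maximum is for silicon nitride.

silicon nitride, M = 5.42×10⁻³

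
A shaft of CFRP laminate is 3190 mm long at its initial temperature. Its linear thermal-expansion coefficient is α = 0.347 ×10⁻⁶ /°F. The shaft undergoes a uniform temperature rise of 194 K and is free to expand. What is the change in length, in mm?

Convert α: 0.347×10⁻⁶/°F × (9/5) = 0.625×10⁻⁶/K.
ΔL = α·L₀·ΔT = 0.625×10⁻⁶ × 3190 mm × 194.0 K = 0.387 mm.

0.387 mm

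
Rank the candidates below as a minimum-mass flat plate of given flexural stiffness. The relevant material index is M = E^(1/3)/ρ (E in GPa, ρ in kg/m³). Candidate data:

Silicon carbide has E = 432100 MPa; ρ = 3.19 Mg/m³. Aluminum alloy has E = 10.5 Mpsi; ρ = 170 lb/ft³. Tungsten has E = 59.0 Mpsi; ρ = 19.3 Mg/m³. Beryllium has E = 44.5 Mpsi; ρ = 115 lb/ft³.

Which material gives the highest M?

Convert each candidate to consistent units, then evaluate M:
  silicon carbide: E = 432.1 GPa, ρ = 3190 kg/m³
  aluminum alloy: E = 72.39 GPa, ρ = 2723 kg/m³
  tungsten: E = 406.8 GPa, ρ = 19300 kg/m³
  beryllium: E = 306.8 GPa, ρ = 1842 kg/m³
  beryllium: M = 3.66×10⁻³
  silicon carbide: M = 2.37×10⁻³
  aluminum alloy: M = 1.53×10⁻³
  tungsten: M = 0.384×10⁻³
Beryllium has the largest M.

beryllium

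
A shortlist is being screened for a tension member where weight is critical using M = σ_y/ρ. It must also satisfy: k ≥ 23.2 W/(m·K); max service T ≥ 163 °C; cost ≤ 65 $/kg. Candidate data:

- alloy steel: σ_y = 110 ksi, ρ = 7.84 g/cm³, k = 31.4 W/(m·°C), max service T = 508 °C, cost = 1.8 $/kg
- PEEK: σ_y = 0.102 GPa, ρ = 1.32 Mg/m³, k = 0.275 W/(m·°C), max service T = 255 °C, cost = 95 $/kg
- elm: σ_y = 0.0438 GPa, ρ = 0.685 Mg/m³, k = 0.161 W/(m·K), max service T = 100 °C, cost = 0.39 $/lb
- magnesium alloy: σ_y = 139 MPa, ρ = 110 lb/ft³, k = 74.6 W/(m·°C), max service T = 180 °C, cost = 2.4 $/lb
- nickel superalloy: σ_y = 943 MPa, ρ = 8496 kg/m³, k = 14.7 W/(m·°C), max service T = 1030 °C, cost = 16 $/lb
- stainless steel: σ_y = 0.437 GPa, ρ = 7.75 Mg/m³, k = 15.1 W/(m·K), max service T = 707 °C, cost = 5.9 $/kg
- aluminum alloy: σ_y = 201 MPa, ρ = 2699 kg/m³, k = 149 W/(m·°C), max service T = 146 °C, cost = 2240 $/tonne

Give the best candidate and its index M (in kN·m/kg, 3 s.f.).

Screen on constraints: k ≥ 23.2 W/(m·K); max service T ≥ 163 °C; cost ≤ 65 $/kg. Survivors: alloy steel, magnesium alloy.
After converting to SI:
  alloy steel: σ_y = 758.4 MPa, ρ = 7840 kg/m³
  magnesium alloy: σ_y = 139.0 MPa, ρ = 1762 kg/m³
  alloy steel: M = 96.7 kN·m/kg
  magnesium alloy: M = 78.9 kN·m/kg
The maximum is for alloy steel.

alloy steel, M = 96.7 kN·m/kg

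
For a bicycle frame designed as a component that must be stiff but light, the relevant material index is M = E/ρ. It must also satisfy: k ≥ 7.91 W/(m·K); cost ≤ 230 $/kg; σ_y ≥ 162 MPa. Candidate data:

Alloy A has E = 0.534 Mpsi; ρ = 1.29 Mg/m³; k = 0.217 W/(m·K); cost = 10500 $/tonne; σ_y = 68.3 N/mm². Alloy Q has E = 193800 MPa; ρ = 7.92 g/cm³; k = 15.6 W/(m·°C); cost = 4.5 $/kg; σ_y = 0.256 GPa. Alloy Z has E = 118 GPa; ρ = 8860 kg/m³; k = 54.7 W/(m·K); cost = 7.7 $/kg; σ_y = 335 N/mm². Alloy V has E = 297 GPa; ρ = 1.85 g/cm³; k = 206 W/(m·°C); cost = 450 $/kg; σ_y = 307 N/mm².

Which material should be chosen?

Screen on constraints: k ≥ 7.91 W/(m·K); cost ≤ 230 $/kg; σ_y ≥ 162 MPa. Survivors: alloy Q, alloy Z.
Putting every candidate on a common basis:
  alloy Q: E = 193.8 GPa, ρ = 7920 kg/m³
  alloy Z: E = 118.0 GPa, ρ = 8860 kg/m³
  alloy Q: M = 24.5 MN·m/kg
  alloy Z: M = 13.3 MN·m/kg
Highest index: alloy Q.

alloy Q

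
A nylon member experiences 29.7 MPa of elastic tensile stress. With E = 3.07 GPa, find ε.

ε = σ/E = 29.7 / 3070 = 9.67×10⁻³.

9.67×10⁻³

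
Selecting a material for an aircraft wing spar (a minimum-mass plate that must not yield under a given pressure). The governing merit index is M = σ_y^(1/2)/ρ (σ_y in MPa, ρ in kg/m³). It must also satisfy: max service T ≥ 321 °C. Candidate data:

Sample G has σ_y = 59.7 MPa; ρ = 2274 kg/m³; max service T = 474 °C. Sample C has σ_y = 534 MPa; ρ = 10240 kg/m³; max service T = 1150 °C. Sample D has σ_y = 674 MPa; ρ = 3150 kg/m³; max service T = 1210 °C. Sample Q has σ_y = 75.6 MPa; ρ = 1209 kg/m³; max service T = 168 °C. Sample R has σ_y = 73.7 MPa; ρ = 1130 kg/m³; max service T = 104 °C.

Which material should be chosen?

sample D

Screen on constraints: max service T ≥ 321 °C. Survivors: sample G, sample C, sample D.
Computing M directly (units already consistent):
  sample D: M = 8.24×10⁻³
  sample G: M = 3.40×10⁻³
  sample C: M = 2.26×10⁻³
Sample D has the largest M.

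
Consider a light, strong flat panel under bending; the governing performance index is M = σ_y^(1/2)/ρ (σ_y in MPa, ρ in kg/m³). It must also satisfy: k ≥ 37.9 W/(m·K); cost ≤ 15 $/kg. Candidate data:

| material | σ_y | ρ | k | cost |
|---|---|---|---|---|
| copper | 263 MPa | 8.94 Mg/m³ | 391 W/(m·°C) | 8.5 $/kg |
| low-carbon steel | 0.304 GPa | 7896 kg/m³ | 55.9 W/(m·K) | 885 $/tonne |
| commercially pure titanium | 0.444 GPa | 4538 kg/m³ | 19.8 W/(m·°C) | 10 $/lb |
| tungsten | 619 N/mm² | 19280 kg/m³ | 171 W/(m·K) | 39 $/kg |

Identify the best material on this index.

Screen on constraints: k ≥ 37.9 W/(m·K); cost ≤ 15 $/kg. Survivors: copper, low-carbon steel.
Convert each candidate to consistent units, then evaluate M:
  copper: σ_y = 263.0 MPa, ρ = 8940 kg/m³
  low-carbon steel: σ_y = 304.0 MPa, ρ = 7896 kg/m³
  low-carbon steel: M = 2.21×10⁻³
  copper: M = 1.81×10⁻³
Low-carbon steel has the largest M.

low-carbon steel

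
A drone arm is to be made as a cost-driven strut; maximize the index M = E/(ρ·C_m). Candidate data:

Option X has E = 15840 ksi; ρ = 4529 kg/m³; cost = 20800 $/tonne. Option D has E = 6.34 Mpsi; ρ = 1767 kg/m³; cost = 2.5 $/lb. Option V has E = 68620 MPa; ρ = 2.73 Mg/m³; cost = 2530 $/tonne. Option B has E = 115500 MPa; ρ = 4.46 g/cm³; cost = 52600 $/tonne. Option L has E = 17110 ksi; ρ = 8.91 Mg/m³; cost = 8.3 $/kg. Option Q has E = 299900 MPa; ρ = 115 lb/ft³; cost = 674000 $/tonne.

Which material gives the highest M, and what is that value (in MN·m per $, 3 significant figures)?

option V, M = 9.93 MN·m per $

After converting to SI:
  option X: E = 109.2 GPa, ρ = 4529 kg/m³, cost = 20.80 $/kg
  option D: E = 43.71 GPa, ρ = 1767 kg/m³, cost = 5.511 $/kg
  option V: E = 68.62 GPa, ρ = 2730 kg/m³, cost = 2.530 $/kg
  option B: E = 115.5 GPa, ρ = 4460 kg/m³, cost = 52.60 $/kg
  option L: E = 118.0 GPa, ρ = 8910 kg/m³, cost = 8.300 $/kg
  option Q: E = 299.9 GPa, ρ = 1842 kg/m³, cost = 674.0 $/kg
  option V: M = 9.93 MN·m per $
  option D: M = 4.49 MN·m per $
  option L: M = 1.60 MN·m per $
  option X: M = 1.16 MN·m per $
  option B: M = 0.492 MN·m per $
  option Q: M = 0.242 MN·m per $
The maximum is for option V.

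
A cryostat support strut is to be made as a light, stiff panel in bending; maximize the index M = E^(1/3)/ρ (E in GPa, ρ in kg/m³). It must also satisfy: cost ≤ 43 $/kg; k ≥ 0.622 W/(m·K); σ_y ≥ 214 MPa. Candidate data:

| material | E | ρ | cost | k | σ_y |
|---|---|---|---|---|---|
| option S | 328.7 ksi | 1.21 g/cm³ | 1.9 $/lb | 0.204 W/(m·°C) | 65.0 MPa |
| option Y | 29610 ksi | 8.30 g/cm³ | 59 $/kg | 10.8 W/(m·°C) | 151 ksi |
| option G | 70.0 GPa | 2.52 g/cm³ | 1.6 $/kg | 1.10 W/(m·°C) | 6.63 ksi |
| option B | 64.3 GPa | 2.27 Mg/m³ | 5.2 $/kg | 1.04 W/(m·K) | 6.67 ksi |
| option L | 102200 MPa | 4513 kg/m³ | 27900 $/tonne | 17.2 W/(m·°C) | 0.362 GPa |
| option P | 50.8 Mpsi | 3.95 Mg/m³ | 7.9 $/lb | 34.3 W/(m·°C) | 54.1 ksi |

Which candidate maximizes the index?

Screen on constraints: cost ≤ 43 $/kg; k ≥ 0.622 W/(m·K); σ_y ≥ 214 MPa. Survivors: option L, option P.
Convert each candidate to consistent units, then evaluate M:
  option L: E = 102.2 GPa, ρ = 4513 kg/m³
  option P: E = 350.3 GPa, ρ = 3950 kg/m³
  option P: M = 1.78×10⁻³
  option L: M = 1.04×10⁻³
Highest index: option P.

option P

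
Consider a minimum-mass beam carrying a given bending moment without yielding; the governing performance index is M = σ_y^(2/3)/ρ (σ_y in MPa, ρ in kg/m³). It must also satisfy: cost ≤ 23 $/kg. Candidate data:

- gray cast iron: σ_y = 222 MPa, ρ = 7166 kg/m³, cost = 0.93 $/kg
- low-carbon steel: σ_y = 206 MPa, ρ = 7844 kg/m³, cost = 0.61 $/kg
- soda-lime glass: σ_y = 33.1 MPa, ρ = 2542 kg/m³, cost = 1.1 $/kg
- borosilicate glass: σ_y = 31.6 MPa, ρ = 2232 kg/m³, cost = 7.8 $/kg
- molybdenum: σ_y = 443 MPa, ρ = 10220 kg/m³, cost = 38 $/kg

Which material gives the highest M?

gray cast iron

Screen on constraints: cost ≤ 23 $/kg. Survivors: gray cast iron, low-carbon steel, soda-lime glass, borosilicate glass.
Computing M directly (units already consistent):
  gray cast iron: M = 5.12×10⁻³
  borosilicate glass: M = 4.48×10⁻³
  low-carbon steel: M = 4.45×10⁻³
  soda-lime glass: M = 4.06×10⁻³
Gray cast iron has the largest M.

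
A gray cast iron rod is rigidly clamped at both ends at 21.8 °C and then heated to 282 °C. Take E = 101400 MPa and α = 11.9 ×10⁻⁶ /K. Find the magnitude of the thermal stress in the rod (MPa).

E = 101400 MPa = 101.4 GPa.
ΔT = 260.2 K. Constrained thermal stress σ = E·α·ΔT = 101.4×10³ MPa × 11.9×10⁻⁶ × 260.2 = 314 MPa (compressive).

314 MPa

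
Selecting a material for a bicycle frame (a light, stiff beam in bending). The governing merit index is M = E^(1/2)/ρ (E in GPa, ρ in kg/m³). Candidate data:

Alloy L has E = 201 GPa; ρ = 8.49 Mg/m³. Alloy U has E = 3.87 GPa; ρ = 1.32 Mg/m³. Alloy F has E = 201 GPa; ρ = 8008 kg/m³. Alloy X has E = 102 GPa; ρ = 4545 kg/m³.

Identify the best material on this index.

alloy X

In SI units:
  alloy L: E = 201.0 GPa, ρ = 8490 kg/m³
  alloy U: E = 3.870 GPa, ρ = 1320 kg/m³
  alloy F: E = 201.0 GPa, ρ = 8008 kg/m³
  alloy X: E = 102.0 GPa, ρ = 4545 kg/m³
  alloy X: M = 2.22×10⁻³
  alloy F: M = 1.77×10⁻³
  alloy L: M = 1.67×10⁻³
  alloy U: M = 1.49×10⁻³
Highest index: alloy X.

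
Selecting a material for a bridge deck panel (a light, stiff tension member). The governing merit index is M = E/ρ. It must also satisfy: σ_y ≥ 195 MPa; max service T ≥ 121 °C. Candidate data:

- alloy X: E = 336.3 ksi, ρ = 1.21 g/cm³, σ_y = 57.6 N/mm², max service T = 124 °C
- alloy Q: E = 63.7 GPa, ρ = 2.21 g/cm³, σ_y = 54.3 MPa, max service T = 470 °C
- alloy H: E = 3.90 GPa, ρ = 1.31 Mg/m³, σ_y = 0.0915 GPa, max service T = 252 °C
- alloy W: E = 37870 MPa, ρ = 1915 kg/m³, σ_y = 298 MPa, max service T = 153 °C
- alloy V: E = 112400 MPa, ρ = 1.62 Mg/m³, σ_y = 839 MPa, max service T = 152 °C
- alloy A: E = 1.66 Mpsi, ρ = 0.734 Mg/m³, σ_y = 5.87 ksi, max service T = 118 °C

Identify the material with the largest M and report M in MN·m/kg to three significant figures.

Screen on constraints: σ_y ≥ 195 MPa; max service T ≥ 121 °C. Survivors: alloy W, alloy V.
In SI units:
  alloy W: E = 37.87 GPa, ρ = 1915 kg/m³
  alloy V: E = 112.4 GPa, ρ = 1620 kg/m³
  alloy V: M = 69.4 MN·m/kg
  alloy W: M = 19.8 MN·m/kg
Highest index: alloy V.

alloy V, M = 69.4 MN·m/kg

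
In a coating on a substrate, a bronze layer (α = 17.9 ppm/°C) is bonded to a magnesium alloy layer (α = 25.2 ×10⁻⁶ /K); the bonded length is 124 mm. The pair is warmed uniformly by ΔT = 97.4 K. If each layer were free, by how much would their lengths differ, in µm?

88.2 µm

Δα = |17.9 − 25.2|×10⁻⁶/K = 7.30×10⁻⁶/K.
ΔL_mismatch = Δα·L·ΔT = 7.30×10⁻⁶ × 124.0 mm × 97.4 K = 88.2 µm.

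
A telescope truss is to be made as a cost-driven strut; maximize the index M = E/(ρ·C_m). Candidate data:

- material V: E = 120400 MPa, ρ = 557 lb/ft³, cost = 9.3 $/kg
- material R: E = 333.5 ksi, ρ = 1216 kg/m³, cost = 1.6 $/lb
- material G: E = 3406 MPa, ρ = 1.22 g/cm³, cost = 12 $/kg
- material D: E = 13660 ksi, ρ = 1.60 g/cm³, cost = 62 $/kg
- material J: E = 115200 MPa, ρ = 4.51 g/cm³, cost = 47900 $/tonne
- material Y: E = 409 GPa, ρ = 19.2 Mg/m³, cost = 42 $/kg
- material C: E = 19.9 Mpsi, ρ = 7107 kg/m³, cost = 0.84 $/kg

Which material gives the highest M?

material C

Putting every candidate on a common basis:
  material V: E = 120.4 GPa, ρ = 8922 kg/m³, cost = 9.300 $/kg
  material R: E = 2.299 GPa, ρ = 1216 kg/m³, cost = 3.527 $/kg
  material G: E = 3.406 GPa, ρ = 1220 kg/m³, cost = 12.00 $/kg
  material D: E = 94.18 GPa, ρ = 1600 kg/m³, cost = 62.00 $/kg
  material J: E = 115.2 GPa, ρ = 4510 kg/m³, cost = 47.90 $/kg
  material Y: E = 409.0 GPa, ρ = 19200 kg/m³, cost = 42.00 $/kg
  material C: E = 137.2 GPa, ρ = 7107 kg/m³, cost = 0.8400 $/kg
  material C: M = 23.0 MN·m per $
  material V: M = 1.45 MN·m per $
  material D: M = 0.949 MN·m per $
  material R: M = 0.536 MN·m per $
  material J: M = 0.533 MN·m per $
  material Y: M = 0.507 MN·m per $
  material G: M = 0.233 MN·m per $
Material C ranks first.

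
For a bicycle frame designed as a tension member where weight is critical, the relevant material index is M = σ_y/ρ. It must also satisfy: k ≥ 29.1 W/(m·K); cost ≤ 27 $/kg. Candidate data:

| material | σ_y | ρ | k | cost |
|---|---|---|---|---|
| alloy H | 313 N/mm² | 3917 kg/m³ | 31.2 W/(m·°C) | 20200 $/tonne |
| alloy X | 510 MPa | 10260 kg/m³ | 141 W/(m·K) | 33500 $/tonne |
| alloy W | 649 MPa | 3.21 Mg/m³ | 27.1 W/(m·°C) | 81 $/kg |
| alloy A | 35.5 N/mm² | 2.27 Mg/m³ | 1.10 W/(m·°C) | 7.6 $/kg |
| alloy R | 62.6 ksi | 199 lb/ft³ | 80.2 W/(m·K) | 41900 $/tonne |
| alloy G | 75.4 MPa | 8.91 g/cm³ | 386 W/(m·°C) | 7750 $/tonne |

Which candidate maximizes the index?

alloy H

Screen on constraints: k ≥ 29.1 W/(m·K); cost ≤ 27 $/kg. Survivors: alloy H, alloy G.
Normalizing units and computing the index:
  alloy H: σ_y = 313.0 MPa, ρ = 3917 kg/m³
  alloy G: σ_y = 75.40 MPa, ρ = 8910 kg/m³
  alloy H: M = 79.9 kN·m/kg
  alloy G: M = 8.46 kN·m/kg
Highest index: alloy H.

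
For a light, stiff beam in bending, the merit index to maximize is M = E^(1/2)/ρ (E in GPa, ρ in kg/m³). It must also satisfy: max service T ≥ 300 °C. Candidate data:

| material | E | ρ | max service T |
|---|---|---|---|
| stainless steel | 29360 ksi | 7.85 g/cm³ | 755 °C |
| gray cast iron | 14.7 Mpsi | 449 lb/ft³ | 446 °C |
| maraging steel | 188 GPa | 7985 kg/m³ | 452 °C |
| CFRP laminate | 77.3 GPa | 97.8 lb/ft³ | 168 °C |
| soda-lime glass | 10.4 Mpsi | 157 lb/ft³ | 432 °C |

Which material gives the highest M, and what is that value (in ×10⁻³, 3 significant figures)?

soda-lime glass, M = 3.37×10⁻³

Screen on constraints: max service T ≥ 300 °C. Survivors: stainless steel, gray cast iron, maraging steel, soda-lime glass.
Convert each candidate to consistent units, then evaluate M:
  stainless steel: E = 202.4 GPa, ρ = 7850 kg/m³
  gray cast iron: E = 101.4 GPa, ρ = 7192 kg/m³
  maraging steel: E = 188.0 GPa, ρ = 7985 kg/m³
  soda-lime glass: E = 71.71 GPa, ρ = 2515 kg/m³
  soda-lime glass: M = 3.37×10⁻³
  stainless steel: M = 1.81×10⁻³
  maraging steel: M = 1.72×10⁻³
  gray cast iron: M = 1.40×10⁻³
Highest index: soda-lime glass.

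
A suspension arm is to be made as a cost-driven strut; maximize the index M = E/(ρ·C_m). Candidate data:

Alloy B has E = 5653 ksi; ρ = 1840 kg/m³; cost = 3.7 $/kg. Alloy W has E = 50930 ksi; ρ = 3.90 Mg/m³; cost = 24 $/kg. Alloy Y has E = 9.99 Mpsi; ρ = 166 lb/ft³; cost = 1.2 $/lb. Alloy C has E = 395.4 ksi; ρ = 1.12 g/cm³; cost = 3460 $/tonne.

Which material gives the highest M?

After converting to SI:
  alloy B: E = 38.98 GPa, ρ = 1840 kg/m³, cost = 3.700 $/kg
  alloy W: E = 351.2 GPa, ρ = 3900 kg/m³, cost = 24.00 $/kg
  alloy Y: E = 68.88 GPa, ρ = 2659 kg/m³, cost = 2.646 $/kg
  alloy C: E = 2.726 GPa, ρ = 1120 kg/m³, cost = 3.460 $/kg
  alloy Y: M = 9.79 MN·m per $
  alloy B: M = 5.73 MN·m per $
  alloy W: M = 3.75 MN·m per $
  alloy C: M = 0.703 MN·m per $
The maximum is for alloy Y.

alloy Y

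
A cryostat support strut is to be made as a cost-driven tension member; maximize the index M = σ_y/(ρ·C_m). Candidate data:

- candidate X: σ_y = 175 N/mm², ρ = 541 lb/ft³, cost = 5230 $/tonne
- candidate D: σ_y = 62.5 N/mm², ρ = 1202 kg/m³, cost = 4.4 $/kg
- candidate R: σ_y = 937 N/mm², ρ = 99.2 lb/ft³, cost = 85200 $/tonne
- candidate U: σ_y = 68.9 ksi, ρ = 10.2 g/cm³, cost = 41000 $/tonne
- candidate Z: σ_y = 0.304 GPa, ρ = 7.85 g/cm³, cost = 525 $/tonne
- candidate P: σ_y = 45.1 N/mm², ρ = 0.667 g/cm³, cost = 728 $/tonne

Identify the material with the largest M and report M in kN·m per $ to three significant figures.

Putting every candidate on a common basis:
  candidate X: σ_y = 175.0 MPa, ρ = 8666 kg/m³, cost = 5.230 $/kg
  candidate D: σ_y = 62.50 MPa, ρ = 1202 kg/m³, cost = 4.400 $/kg
  candidate R: σ_y = 937.0 MPa, ρ = 1589 kg/m³, cost = 85.20 $/kg
  candidate U: σ_y = 475.0 MPa, ρ = 10200 kg/m³, cost = 41.00 $/kg
  candidate Z: σ_y = 304.0 MPa, ρ = 7850 kg/m³, cost = 0.5250 $/kg
  candidate P: σ_y = 45.10 MPa, ρ = 667.0 kg/m³, cost = 0.7280 $/kg
  candidate P: M = 92.9 kN·m per $
  candidate Z: M = 73.8 kN·m per $
  candidate D: M = 11.8 kN·m per $
  candidate R: M = 6.92 kN·m per $
  candidate X: M = 3.86 kN·m per $
  candidate U: M = 1.14 kN·m per $
Candidate P ranks first.

candidate P, M = 92.9 kN·m per $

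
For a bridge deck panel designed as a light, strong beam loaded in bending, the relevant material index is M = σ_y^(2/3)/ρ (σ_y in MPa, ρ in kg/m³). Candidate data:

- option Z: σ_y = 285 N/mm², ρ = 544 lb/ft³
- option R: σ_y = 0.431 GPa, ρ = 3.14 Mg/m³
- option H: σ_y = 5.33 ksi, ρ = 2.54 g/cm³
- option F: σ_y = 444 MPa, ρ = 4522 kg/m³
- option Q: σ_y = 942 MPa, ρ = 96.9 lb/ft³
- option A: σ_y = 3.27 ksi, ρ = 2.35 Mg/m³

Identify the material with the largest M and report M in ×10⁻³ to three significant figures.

Convert each candidate to consistent units, then evaluate M:
  option Z: σ_y = 285.0 MPa, ρ = 8714 kg/m³
  option R: σ_y = 431.0 MPa, ρ = 3140 kg/m³
  option H: σ_y = 36.75 MPa, ρ = 2540 kg/m³
  option F: σ_y = 444.0 MPa, ρ = 4522 kg/m³
  option Q: σ_y = 942.0 MPa, ρ = 1552 kg/m³
  option A: σ_y = 22.55 MPa, ρ = 2350 kg/m³
  option Q: M = 61.9×10⁻³
  option R: M = 18.2×10⁻³
  option F: M = 12.9×10⁻³
  option Z: M = 4.97×10⁻³
  option H: M = 4.35×10⁻³
  option A: M = 3.40×10⁻³
Option Q ranks first.

option Q, M = 61.9×10⁻³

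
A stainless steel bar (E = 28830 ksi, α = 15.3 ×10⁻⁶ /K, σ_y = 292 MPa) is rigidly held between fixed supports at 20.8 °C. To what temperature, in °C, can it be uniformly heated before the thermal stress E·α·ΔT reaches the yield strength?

117 °C

E = 28830 ksi = 198.8 GPa.
E·α·ΔT = 292.0 MPa ⇒ ΔT = 292.0 / (198.8×10³ × 15.3×10⁻⁶) = 96.01 K.
T = 20.8 + 96.01 = 116.8 °C.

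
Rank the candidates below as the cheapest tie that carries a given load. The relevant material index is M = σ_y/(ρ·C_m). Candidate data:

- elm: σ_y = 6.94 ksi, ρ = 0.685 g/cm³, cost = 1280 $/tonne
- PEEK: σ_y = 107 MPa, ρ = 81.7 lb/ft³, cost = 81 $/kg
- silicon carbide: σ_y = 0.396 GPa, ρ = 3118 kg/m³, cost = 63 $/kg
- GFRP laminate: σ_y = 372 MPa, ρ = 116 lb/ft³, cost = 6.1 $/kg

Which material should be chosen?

elm

Putting every candidate on a common basis:
  elm: σ_y = 47.85 MPa, ρ = 685.0 kg/m³, cost = 1.280 $/kg
  PEEK: σ_y = 107.0 MPa, ρ = 1309 kg/m³, cost = 81.00 $/kg
  silicon carbide: σ_y = 396.0 MPa, ρ = 3118 kg/m³, cost = 63.00 $/kg
  GFRP laminate: σ_y = 372.0 MPa, ρ = 1858 kg/m³, cost = 6.100 $/kg
  elm: M = 54.6 kN·m per $
  GFRP laminate: M = 32.8 kN·m per $
  silicon carbide: M = 2.02 kN·m per $
  PEEK: M = 1.01 kN·m per $
The maximum is for elm.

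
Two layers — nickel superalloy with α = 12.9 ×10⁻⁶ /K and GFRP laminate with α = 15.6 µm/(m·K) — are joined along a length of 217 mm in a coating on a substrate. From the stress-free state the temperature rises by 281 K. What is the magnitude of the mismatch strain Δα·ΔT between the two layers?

Δα = |12.9 − 15.6|×10⁻⁶/K = 2.70×10⁻⁶/K.
Mismatch strain = Δα·ΔT = 2.70×10⁻⁶ × 281.0 = 7.59×10⁻⁴.

7.59×10⁻⁴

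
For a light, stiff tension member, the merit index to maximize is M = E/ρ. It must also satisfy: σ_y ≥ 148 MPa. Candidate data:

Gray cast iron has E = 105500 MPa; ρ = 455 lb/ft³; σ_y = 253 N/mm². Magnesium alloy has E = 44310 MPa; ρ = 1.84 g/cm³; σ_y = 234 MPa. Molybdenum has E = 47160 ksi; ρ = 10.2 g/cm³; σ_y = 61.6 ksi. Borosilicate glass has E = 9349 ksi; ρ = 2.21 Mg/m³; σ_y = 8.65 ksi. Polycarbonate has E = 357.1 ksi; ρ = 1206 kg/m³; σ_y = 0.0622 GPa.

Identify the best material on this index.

Screen on constraints: σ_y ≥ 148 MPa. Survivors: gray cast iron, magnesium alloy, molybdenum.
Normalizing units and computing the index:
  gray cast iron: E = 105.5 GPa, ρ = 7288 kg/m³
  magnesium alloy: E = 44.31 GPa, ρ = 1840 kg/m³
  molybdenum: E = 325.2 GPa, ρ = 10200 kg/m³
  molybdenum: M = 31.9 MN·m/kg
  magnesium alloy: M = 24.1 MN·m/kg
  gray cast iron: M = 14.5 MN·m/kg
The maximum is for molybdenum.

molybdenum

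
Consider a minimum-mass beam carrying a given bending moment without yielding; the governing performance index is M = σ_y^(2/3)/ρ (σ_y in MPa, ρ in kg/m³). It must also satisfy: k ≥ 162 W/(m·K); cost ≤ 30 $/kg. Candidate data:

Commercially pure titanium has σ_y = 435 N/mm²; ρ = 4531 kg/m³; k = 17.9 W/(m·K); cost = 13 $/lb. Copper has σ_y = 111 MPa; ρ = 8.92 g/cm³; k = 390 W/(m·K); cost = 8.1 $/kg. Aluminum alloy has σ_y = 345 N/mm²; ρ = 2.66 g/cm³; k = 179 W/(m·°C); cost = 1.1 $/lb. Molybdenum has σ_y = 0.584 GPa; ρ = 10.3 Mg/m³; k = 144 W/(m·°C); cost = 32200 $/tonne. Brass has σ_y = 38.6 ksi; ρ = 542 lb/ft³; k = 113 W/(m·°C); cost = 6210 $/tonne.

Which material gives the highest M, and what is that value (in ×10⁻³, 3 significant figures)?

Screen on constraints: k ≥ 162 W/(m·K); cost ≤ 30 $/kg. Survivors: copper, aluminum alloy.
Convert each candidate to consistent units, then evaluate M:
  copper: σ_y = 111.0 MPa, ρ = 8920 kg/m³
  aluminum alloy: σ_y = 345.0 MPa, ρ = 2660 kg/m³
  aluminum alloy: M = 18.5×10⁻³
  copper: M = 2.59×10⁻³
Aluminum alloy has the largest M.

aluminum alloy, M = 18.5×10⁻³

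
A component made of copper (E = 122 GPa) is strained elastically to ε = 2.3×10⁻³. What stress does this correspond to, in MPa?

σ = E·ε = 122000 MPa × 2.3×10⁻³ = 281 MPa.

281 MPa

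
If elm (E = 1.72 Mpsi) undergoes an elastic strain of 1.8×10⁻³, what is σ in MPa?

E = 1.72 Mpsi = 11.86 GPa.
σ = E·ε = 11860 MPa × 1.8×10⁻³ = 21.3 MPa.

21.3 MPa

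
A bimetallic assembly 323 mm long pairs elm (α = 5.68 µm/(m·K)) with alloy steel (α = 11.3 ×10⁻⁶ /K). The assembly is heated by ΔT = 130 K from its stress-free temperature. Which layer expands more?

alloy steel

α(elm) = 5.68×10⁻⁶/K vs α(alloy steel) = 11.3×10⁻⁶/K.
Higher α expands more for the same ΔT: alloy steel.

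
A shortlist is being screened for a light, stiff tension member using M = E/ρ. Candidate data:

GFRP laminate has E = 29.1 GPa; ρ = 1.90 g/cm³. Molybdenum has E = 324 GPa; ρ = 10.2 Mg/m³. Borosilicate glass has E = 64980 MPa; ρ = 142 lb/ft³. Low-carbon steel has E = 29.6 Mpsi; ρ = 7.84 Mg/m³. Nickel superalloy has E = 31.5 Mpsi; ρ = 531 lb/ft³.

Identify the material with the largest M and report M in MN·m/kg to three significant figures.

Normalizing units and computing the index:
  GFRP laminate: E = 29.10 GPa, ρ = 1900 kg/m³
  molybdenum: E = 324.0 GPa, ρ = 10200 kg/m³
  borosilicate glass: E = 64.98 GPa, ρ = 2275 kg/m³
  low-carbon steel: E = 204.1 GPa, ρ = 7840 kg/m³
  nickel superalloy: E = 217.2 GPa, ρ = 8506 kg/m³
  molybdenum: M = 31.8 MN·m/kg
  borosilicate glass: M = 28.6 MN·m/kg
  low-carbon steel: M = 26.0 MN·m/kg
  nickel superalloy: M = 25.5 MN·m/kg
  GFRP laminate: M = 15.3 MN·m/kg
Highest index: molybdenum.

molybdenum, M = 31.8 MN·m/kg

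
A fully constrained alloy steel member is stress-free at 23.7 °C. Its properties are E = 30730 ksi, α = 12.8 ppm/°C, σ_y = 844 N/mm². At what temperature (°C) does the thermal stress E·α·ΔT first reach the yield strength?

335 °C

E = 30730 ksi = 211.9 GPa.
σ_y = 844 N/mm² = 844.0 MPa.
E·α·ΔT = 844.0 MPa ⇒ ΔT = 844.0 / (211.9×10³ × 12.8×10⁻⁶) = 311.2 K.
T = 23.7 + 311.2 = 334.9 °C.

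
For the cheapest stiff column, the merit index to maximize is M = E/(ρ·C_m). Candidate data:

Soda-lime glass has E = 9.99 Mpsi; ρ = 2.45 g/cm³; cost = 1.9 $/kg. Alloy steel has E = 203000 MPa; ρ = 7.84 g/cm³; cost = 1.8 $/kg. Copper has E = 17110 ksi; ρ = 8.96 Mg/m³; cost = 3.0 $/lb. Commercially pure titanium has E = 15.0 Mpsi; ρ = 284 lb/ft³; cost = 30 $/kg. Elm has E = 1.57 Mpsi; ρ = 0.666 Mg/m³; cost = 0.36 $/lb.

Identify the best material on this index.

In SI units:
  soda-lime glass: E = 68.88 GPa, ρ = 2450 kg/m³, cost = 1.900 $/kg
  alloy steel: E = 203.0 GPa, ρ = 7840 kg/m³, cost = 1.800 $/kg
  copper: E = 118.0 GPa, ρ = 8960 kg/m³, cost = 6.614 $/kg
  commercially pure titanium: E = 103.4 GPa, ρ = 4549 kg/m³, cost = 30.00 $/kg
  elm: E = 10.82 GPa, ρ = 666.0 kg/m³, cost = 0.7937 $/kg
  elm: M = 20.5 MN·m per $
  soda-lime glass: M = 14.8 MN·m per $
  alloy steel: M = 14.4 MN·m per $
  copper: M = 1.99 MN·m per $
  commercially pure titanium: M = 0.758 MN·m per $
The maximum is for elm.

elm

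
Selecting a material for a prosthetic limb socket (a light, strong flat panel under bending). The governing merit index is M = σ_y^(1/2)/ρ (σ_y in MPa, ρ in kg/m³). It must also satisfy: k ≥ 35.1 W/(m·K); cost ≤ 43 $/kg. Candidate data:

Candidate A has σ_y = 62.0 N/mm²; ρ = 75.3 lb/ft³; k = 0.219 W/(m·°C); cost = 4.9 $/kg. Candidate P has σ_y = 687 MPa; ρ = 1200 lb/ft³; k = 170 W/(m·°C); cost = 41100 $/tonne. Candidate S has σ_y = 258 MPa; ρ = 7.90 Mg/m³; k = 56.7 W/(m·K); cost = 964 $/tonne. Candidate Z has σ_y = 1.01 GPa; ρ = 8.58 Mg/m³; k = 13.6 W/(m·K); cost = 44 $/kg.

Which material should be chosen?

Screen on constraints: k ≥ 35.1 W/(m·K); cost ≤ 43 $/kg. Survivors: candidate P, candidate S.
In SI units:
  candidate P: σ_y = 687.0 MPa, ρ = 19220 kg/m³
  candidate S: σ_y = 258.0 MPa, ρ = 7900 kg/m³
  candidate S: M = 2.03×10⁻³
  candidate P: M = 1.36×10⁻³
Candidate S ranks first.

candidate S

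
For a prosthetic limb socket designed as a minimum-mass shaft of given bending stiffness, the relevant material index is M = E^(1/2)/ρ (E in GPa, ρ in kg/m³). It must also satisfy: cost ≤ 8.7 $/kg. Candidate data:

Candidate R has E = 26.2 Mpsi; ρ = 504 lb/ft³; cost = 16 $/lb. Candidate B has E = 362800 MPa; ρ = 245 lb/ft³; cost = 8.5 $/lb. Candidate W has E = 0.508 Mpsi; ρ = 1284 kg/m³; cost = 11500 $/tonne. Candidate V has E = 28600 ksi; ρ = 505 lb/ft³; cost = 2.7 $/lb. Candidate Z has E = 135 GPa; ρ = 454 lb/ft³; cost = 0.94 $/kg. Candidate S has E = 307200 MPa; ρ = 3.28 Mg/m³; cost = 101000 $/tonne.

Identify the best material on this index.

Screen on constraints: cost ≤ 8.7 $/kg. Survivors: candidate V, candidate Z.
Putting every candidate on a common basis:
  candidate V: E = 197.2 GPa, ρ = 8089 kg/m³
  candidate Z: E = 135.0 GPa, ρ = 7272 kg/m³
  candidate V: M = 1.74×10⁻³
  candidate Z: M = 1.60×10⁻³
The maximum is for candidate V.

candidate V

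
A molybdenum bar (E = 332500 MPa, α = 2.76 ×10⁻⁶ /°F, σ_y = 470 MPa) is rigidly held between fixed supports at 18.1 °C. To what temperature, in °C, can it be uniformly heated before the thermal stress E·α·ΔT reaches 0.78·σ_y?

240 °C

E = 332500 MPa = 332.5 GPa.
α = 2.76×10⁻⁶/°F × 9/5 = 4.97×10⁻⁶/K.
E·α·ΔT = 366.6 MPa ⇒ ΔT = 366.6 / (332.5×10³ × 4.97×10⁻⁶) = 221.9 K.
T = 18.1 + 221.9 = 240.0 °C.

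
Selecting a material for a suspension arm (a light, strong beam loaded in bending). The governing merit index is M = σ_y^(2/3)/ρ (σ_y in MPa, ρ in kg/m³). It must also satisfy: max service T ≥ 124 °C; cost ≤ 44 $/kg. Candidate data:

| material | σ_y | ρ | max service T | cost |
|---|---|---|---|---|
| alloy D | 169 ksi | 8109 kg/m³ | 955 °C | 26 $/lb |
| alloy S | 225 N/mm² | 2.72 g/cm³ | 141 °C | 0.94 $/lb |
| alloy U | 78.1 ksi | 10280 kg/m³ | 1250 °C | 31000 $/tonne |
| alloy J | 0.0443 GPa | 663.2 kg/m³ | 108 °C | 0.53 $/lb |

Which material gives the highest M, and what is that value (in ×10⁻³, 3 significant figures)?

alloy S, M = 13.6×10⁻³

Screen on constraints: max service T ≥ 124 °C; cost ≤ 44 $/kg. Survivors: alloy S, alloy U.
Convert each candidate to consistent units, then evaluate M:
  alloy S: σ_y = 225.0 MPa, ρ = 2720 kg/m³
  alloy U: σ_y = 538.5 MPa, ρ = 10280 kg/m³
  alloy S: M = 13.6×10⁻³
  alloy U: M = 6.44×10⁻³
Highest index: alloy S.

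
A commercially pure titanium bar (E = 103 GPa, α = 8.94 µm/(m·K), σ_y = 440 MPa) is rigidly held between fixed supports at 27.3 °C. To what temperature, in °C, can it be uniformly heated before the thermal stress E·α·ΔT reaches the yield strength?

E·α·ΔT = 440.0 MPa ⇒ ΔT = 440.0 / (103.0×10³ × 8.94×10⁻⁶) = 477.8 K.
T = 27.3 + 477.8 = 505.1 °C.

505 °C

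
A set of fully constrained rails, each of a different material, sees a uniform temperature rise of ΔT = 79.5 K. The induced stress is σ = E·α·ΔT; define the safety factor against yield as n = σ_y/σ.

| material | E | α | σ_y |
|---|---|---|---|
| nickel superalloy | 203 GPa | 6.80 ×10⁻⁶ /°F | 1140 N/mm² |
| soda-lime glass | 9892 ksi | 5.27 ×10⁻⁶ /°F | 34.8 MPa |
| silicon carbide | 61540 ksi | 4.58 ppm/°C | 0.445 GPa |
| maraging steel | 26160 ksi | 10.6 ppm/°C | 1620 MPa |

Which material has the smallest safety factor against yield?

soda-lime glass

With everything in SI (GPa, ×10⁻⁶/K, MPa):
  nickel superalloy: E = 203.0, α = 12.2, σ_y = 1140 → σ = 198 MPa, n = 5.77
  soda-lime glass: E = 68.20, α = 9.49, σ_y = 34.80 → σ = 51.4 MPa, n = 0.677
  silicon carbide: E = 424.3, α = 4.58, σ_y = 445.0 → σ = 154 MPa, n = 2.88
  maraging steel: E = 180.4, α = 10.6, σ_y = 1620 → σ = 152 MPa, n = 10.7
Soda-lime glass has the lowest safety factor, n = 0.677.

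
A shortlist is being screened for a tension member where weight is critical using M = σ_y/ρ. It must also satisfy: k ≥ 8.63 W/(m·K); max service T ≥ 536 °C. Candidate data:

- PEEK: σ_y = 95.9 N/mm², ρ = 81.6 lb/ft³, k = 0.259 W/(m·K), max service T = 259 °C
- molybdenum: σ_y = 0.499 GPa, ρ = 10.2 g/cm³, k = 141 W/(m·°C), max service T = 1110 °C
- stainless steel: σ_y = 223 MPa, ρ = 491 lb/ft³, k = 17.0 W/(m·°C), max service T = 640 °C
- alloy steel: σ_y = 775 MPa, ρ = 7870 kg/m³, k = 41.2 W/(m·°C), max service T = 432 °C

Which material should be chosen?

Screen on constraints: k ≥ 8.63 W/(m·K); max service T ≥ 536 °C. Survivors: molybdenum, stainless steel.
After converting to SI:
  molybdenum: σ_y = 499.0 MPa, ρ = 10200 kg/m³
  stainless steel: σ_y = 223.0 MPa, ρ = 7865 kg/m³
  molybdenum: M = 48.9 kN·m/kg
  stainless steel: M = 28.4 kN·m/kg
The maximum is for molybdenum.

molybdenum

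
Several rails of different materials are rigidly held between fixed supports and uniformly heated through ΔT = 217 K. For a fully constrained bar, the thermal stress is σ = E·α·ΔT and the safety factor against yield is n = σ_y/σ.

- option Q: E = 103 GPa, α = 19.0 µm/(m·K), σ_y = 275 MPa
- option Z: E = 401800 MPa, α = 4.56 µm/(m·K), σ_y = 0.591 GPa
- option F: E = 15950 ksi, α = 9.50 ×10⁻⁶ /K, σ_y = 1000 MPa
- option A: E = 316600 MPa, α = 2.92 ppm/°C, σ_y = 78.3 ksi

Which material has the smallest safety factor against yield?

option Q

Converting E to GPa, α to ×10⁻⁶/K, σ_y to MPa, then σ and n for each:
  option Q: E = 103.0, α = 19.0, σ_y = 275.0 → σ = 425 MPa, n = 0.648
  option Z: E = 401.8, α = 4.56, σ_y = 591.0 → σ = 398 MPa, n = 1.49
  option F: E = 110.0, α = 9.50, σ_y = 1000 → σ = 227 MPa, n = 4.41
  option A: E = 316.6, α = 2.92, σ_y = 539.9 → σ = 201 MPa, n = 2.69
Option Q has the lowest safety factor, n = 0.648.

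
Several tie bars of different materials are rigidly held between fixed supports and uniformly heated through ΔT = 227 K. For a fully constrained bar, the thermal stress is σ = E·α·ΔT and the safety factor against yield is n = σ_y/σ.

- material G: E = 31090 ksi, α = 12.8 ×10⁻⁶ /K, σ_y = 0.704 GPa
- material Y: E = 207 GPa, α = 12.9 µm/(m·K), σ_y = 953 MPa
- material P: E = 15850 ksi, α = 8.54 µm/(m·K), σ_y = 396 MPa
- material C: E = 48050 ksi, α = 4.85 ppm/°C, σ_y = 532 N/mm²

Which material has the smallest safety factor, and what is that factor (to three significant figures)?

material G, n = 1.13

In consistent units (E in GPa, α in ×10⁻⁶/K, σ_y in MPa):
  material G: E = 214.4, α = 12.8, σ_y = 704.0 → σ = 623 MPa, n = 1.13
  material Y: E = 207.0, α = 12.9, σ_y = 953.0 → σ = 606 MPa, n = 1.57
  material P: E = 109.3, α = 8.54, σ_y = 396.0 → σ = 212 MPa, n = 1.87
  material C: E = 331.3, α = 4.85, σ_y = 532.0 → σ = 365 MPa, n = 1.46
The minimum is material G at n = 1.13.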